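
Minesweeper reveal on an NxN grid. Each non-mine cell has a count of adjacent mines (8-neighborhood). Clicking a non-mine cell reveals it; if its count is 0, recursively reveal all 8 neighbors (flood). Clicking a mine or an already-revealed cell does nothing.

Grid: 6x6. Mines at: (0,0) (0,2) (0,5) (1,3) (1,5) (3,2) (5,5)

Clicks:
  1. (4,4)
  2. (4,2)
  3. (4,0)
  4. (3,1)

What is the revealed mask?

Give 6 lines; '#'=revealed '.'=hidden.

Click 1 (4,4) count=1: revealed 1 new [(4,4)] -> total=1
Click 2 (4,2) count=1: revealed 1 new [(4,2)] -> total=2
Click 3 (4,0) count=0: revealed 14 new [(1,0) (1,1) (2,0) (2,1) (3,0) (3,1) (4,0) (4,1) (4,3) (5,0) (5,1) (5,2) (5,3) (5,4)] -> total=16
Click 4 (3,1) count=1: revealed 0 new [(none)] -> total=16

Answer: ......
##....
##....
##....
#####.
#####.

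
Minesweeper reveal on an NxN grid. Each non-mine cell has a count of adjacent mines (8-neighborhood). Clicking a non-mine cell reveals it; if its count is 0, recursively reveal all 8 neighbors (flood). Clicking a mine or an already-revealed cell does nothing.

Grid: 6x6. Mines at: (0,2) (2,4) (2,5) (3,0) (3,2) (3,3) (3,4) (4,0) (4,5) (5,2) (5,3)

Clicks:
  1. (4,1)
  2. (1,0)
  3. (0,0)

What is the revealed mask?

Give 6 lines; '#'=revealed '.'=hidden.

Click 1 (4,1) count=4: revealed 1 new [(4,1)] -> total=1
Click 2 (1,0) count=0: revealed 6 new [(0,0) (0,1) (1,0) (1,1) (2,0) (2,1)] -> total=7
Click 3 (0,0) count=0: revealed 0 new [(none)] -> total=7

Answer: ##....
##....
##....
......
.#....
......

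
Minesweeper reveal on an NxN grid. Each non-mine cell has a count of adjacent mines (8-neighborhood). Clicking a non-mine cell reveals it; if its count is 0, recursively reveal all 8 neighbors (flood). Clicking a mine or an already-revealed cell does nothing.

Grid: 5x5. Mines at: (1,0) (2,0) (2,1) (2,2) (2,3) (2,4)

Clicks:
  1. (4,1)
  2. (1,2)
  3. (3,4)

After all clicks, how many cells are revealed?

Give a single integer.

Click 1 (4,1) count=0: revealed 10 new [(3,0) (3,1) (3,2) (3,3) (3,4) (4,0) (4,1) (4,2) (4,3) (4,4)] -> total=10
Click 2 (1,2) count=3: revealed 1 new [(1,2)] -> total=11
Click 3 (3,4) count=2: revealed 0 new [(none)] -> total=11

Answer: 11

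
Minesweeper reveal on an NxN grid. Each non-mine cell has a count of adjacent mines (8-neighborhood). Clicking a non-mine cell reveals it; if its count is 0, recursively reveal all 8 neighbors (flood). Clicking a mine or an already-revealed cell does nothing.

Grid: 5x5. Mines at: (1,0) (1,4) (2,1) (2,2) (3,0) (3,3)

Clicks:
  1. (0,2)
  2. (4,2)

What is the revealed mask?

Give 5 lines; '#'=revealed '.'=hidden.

Click 1 (0,2) count=0: revealed 6 new [(0,1) (0,2) (0,3) (1,1) (1,2) (1,3)] -> total=6
Click 2 (4,2) count=1: revealed 1 new [(4,2)] -> total=7

Answer: .###.
.###.
.....
.....
..#..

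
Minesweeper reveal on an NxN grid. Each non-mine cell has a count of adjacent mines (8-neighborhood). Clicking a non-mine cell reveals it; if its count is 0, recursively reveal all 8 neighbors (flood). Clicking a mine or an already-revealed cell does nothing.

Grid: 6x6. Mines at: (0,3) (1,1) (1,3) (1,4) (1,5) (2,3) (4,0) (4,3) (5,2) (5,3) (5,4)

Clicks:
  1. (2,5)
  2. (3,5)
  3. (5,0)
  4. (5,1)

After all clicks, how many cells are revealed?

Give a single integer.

Click 1 (2,5) count=2: revealed 1 new [(2,5)] -> total=1
Click 2 (3,5) count=0: revealed 5 new [(2,4) (3,4) (3,5) (4,4) (4,5)] -> total=6
Click 3 (5,0) count=1: revealed 1 new [(5,0)] -> total=7
Click 4 (5,1) count=2: revealed 1 new [(5,1)] -> total=8

Answer: 8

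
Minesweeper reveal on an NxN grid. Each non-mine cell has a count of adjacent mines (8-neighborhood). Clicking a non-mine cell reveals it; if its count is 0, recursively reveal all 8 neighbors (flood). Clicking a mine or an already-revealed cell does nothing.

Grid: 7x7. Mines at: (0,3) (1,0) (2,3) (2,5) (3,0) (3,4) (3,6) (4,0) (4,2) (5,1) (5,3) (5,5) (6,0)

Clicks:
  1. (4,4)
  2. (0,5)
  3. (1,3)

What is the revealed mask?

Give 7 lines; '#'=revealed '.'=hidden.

Click 1 (4,4) count=3: revealed 1 new [(4,4)] -> total=1
Click 2 (0,5) count=0: revealed 6 new [(0,4) (0,5) (0,6) (1,4) (1,5) (1,6)] -> total=7
Click 3 (1,3) count=2: revealed 1 new [(1,3)] -> total=8

Answer: ....###
...####
.......
.......
....#..
.......
.......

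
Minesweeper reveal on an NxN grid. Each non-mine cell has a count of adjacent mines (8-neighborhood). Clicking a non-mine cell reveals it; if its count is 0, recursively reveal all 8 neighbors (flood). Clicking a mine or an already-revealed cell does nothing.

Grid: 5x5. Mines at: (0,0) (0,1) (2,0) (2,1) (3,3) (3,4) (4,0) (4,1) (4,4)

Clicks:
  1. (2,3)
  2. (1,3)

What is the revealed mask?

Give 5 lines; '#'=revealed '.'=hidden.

Answer: ..###
..###
..###
.....
.....

Derivation:
Click 1 (2,3) count=2: revealed 1 new [(2,3)] -> total=1
Click 2 (1,3) count=0: revealed 8 new [(0,2) (0,3) (0,4) (1,2) (1,3) (1,4) (2,2) (2,4)] -> total=9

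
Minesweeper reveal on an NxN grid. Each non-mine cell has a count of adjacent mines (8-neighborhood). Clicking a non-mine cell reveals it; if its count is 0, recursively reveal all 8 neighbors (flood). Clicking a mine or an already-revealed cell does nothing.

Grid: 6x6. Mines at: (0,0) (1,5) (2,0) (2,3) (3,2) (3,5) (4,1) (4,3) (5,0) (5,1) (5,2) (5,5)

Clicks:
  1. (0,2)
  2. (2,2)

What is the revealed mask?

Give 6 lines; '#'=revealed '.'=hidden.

Answer: .####.
.####.
..#...
......
......
......

Derivation:
Click 1 (0,2) count=0: revealed 8 new [(0,1) (0,2) (0,3) (0,4) (1,1) (1,2) (1,3) (1,4)] -> total=8
Click 2 (2,2) count=2: revealed 1 new [(2,2)] -> total=9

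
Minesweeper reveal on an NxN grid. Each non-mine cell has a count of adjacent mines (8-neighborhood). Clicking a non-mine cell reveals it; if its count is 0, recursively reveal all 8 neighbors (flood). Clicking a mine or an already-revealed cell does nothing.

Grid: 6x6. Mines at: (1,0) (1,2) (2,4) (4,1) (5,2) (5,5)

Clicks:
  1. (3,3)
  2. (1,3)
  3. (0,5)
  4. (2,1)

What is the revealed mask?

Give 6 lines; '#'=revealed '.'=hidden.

Answer: ...###
...###
.#....
...#..
......
......

Derivation:
Click 1 (3,3) count=1: revealed 1 new [(3,3)] -> total=1
Click 2 (1,3) count=2: revealed 1 new [(1,3)] -> total=2
Click 3 (0,5) count=0: revealed 5 new [(0,3) (0,4) (0,5) (1,4) (1,5)] -> total=7
Click 4 (2,1) count=2: revealed 1 new [(2,1)] -> total=8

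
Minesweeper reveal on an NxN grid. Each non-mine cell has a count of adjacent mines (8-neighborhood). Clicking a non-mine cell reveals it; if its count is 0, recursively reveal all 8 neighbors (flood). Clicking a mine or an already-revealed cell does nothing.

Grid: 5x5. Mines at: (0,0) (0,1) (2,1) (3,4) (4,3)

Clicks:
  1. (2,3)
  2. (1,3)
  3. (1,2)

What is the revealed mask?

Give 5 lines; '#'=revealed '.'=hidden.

Click 1 (2,3) count=1: revealed 1 new [(2,3)] -> total=1
Click 2 (1,3) count=0: revealed 8 new [(0,2) (0,3) (0,4) (1,2) (1,3) (1,4) (2,2) (2,4)] -> total=9
Click 3 (1,2) count=2: revealed 0 new [(none)] -> total=9

Answer: ..###
..###
..###
.....
.....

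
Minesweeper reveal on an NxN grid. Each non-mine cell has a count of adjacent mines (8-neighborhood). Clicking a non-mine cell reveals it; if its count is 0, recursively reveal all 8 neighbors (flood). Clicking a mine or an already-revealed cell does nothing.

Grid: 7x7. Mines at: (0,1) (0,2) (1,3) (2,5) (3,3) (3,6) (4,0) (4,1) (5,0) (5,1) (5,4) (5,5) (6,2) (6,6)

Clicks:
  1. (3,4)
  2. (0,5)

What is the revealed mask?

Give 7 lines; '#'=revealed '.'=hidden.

Answer: ....###
....###
.......
....#..
.......
.......
.......

Derivation:
Click 1 (3,4) count=2: revealed 1 new [(3,4)] -> total=1
Click 2 (0,5) count=0: revealed 6 new [(0,4) (0,5) (0,6) (1,4) (1,5) (1,6)] -> total=7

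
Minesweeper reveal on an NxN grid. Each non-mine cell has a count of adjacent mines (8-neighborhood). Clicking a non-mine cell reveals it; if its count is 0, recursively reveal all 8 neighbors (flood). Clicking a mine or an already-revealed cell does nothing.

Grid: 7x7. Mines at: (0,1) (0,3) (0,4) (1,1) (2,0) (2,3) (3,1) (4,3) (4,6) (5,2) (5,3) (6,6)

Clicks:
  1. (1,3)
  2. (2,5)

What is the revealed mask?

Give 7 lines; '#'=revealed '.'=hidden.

Click 1 (1,3) count=3: revealed 1 new [(1,3)] -> total=1
Click 2 (2,5) count=0: revealed 11 new [(0,5) (0,6) (1,4) (1,5) (1,6) (2,4) (2,5) (2,6) (3,4) (3,5) (3,6)] -> total=12

Answer: .....##
...####
....###
....###
.......
.......
.......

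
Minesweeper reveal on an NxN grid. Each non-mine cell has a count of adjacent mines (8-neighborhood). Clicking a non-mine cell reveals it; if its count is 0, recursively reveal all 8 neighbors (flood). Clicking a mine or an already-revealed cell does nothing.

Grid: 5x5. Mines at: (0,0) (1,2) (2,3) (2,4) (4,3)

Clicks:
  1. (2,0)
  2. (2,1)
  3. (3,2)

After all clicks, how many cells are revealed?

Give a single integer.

Answer: 11

Derivation:
Click 1 (2,0) count=0: revealed 11 new [(1,0) (1,1) (2,0) (2,1) (2,2) (3,0) (3,1) (3,2) (4,0) (4,1) (4,2)] -> total=11
Click 2 (2,1) count=1: revealed 0 new [(none)] -> total=11
Click 3 (3,2) count=2: revealed 0 new [(none)] -> total=11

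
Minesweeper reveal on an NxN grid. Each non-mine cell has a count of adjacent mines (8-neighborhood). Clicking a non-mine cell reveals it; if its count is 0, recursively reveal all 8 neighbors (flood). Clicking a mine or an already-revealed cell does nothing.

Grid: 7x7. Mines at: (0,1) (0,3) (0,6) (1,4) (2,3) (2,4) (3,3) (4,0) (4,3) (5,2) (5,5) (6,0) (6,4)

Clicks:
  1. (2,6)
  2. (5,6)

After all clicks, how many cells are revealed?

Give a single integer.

Click 1 (2,6) count=0: revealed 8 new [(1,5) (1,6) (2,5) (2,6) (3,5) (3,6) (4,5) (4,6)] -> total=8
Click 2 (5,6) count=1: revealed 1 new [(5,6)] -> total=9

Answer: 9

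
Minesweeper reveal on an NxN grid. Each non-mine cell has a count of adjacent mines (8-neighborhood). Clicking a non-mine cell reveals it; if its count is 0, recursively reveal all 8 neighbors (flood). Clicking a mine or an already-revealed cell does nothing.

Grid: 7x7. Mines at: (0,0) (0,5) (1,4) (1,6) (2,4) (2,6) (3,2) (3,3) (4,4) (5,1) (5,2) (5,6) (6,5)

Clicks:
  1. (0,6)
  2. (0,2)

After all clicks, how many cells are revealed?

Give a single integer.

Click 1 (0,6) count=2: revealed 1 new [(0,6)] -> total=1
Click 2 (0,2) count=0: revealed 9 new [(0,1) (0,2) (0,3) (1,1) (1,2) (1,3) (2,1) (2,2) (2,3)] -> total=10

Answer: 10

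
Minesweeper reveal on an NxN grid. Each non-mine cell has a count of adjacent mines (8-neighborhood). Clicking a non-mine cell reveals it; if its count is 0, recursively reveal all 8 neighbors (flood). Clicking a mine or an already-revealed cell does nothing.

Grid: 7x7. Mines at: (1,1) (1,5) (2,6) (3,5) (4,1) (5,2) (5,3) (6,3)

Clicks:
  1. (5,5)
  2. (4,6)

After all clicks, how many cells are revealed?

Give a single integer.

Click 1 (5,5) count=0: revealed 9 new [(4,4) (4,5) (4,6) (5,4) (5,5) (5,6) (6,4) (6,5) (6,6)] -> total=9
Click 2 (4,6) count=1: revealed 0 new [(none)] -> total=9

Answer: 9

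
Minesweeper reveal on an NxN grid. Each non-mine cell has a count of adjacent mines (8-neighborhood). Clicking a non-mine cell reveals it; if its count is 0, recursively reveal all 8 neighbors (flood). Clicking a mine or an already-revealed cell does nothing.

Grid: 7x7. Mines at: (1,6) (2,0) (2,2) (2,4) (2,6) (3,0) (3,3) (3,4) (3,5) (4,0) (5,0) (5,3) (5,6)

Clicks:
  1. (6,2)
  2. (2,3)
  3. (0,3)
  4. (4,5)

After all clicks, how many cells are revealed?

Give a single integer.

Answer: 15

Derivation:
Click 1 (6,2) count=1: revealed 1 new [(6,2)] -> total=1
Click 2 (2,3) count=4: revealed 1 new [(2,3)] -> total=2
Click 3 (0,3) count=0: revealed 12 new [(0,0) (0,1) (0,2) (0,3) (0,4) (0,5) (1,0) (1,1) (1,2) (1,3) (1,4) (1,5)] -> total=14
Click 4 (4,5) count=3: revealed 1 new [(4,5)] -> total=15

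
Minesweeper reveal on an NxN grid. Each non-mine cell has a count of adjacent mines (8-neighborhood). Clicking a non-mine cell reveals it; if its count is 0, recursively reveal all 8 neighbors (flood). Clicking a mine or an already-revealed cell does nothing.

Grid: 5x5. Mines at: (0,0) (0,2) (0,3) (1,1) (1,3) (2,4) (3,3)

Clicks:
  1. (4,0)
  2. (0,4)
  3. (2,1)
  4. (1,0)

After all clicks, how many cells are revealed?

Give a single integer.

Answer: 11

Derivation:
Click 1 (4,0) count=0: revealed 9 new [(2,0) (2,1) (2,2) (3,0) (3,1) (3,2) (4,0) (4,1) (4,2)] -> total=9
Click 2 (0,4) count=2: revealed 1 new [(0,4)] -> total=10
Click 3 (2,1) count=1: revealed 0 new [(none)] -> total=10
Click 4 (1,0) count=2: revealed 1 new [(1,0)] -> total=11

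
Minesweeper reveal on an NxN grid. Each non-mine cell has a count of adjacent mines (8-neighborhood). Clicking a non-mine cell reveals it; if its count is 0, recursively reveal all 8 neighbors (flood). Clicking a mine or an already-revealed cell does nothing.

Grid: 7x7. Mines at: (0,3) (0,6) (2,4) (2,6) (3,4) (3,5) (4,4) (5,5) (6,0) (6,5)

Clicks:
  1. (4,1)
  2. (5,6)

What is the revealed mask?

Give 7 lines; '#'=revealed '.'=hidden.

Answer: ###....
####...
####...
####...
####...
#####.#
.####..

Derivation:
Click 1 (4,1) count=0: revealed 28 new [(0,0) (0,1) (0,2) (1,0) (1,1) (1,2) (1,3) (2,0) (2,1) (2,2) (2,3) (3,0) (3,1) (3,2) (3,3) (4,0) (4,1) (4,2) (4,3) (5,0) (5,1) (5,2) (5,3) (5,4) (6,1) (6,2) (6,3) (6,4)] -> total=28
Click 2 (5,6) count=2: revealed 1 new [(5,6)] -> total=29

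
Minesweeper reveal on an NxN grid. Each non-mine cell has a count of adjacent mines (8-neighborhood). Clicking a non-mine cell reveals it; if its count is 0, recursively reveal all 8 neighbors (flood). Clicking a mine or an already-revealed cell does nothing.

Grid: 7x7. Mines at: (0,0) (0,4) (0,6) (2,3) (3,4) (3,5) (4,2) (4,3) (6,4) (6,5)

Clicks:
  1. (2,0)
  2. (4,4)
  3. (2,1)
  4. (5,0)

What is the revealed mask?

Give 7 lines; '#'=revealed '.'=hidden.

Click 1 (2,0) count=0: revealed 19 new [(1,0) (1,1) (1,2) (2,0) (2,1) (2,2) (3,0) (3,1) (3,2) (4,0) (4,1) (5,0) (5,1) (5,2) (5,3) (6,0) (6,1) (6,2) (6,3)] -> total=19
Click 2 (4,4) count=3: revealed 1 new [(4,4)] -> total=20
Click 3 (2,1) count=0: revealed 0 new [(none)] -> total=20
Click 4 (5,0) count=0: revealed 0 new [(none)] -> total=20

Answer: .......
###....
###....
###....
##..#..
####...
####...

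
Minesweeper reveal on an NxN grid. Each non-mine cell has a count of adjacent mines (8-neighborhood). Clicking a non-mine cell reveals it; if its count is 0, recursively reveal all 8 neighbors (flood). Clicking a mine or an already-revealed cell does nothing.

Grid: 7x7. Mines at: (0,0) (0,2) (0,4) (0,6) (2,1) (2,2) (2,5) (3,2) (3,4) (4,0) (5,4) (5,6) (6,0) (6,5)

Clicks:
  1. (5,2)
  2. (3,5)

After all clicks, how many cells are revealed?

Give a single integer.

Answer: 10

Derivation:
Click 1 (5,2) count=0: revealed 9 new [(4,1) (4,2) (4,3) (5,1) (5,2) (5,3) (6,1) (6,2) (6,3)] -> total=9
Click 2 (3,5) count=2: revealed 1 new [(3,5)] -> total=10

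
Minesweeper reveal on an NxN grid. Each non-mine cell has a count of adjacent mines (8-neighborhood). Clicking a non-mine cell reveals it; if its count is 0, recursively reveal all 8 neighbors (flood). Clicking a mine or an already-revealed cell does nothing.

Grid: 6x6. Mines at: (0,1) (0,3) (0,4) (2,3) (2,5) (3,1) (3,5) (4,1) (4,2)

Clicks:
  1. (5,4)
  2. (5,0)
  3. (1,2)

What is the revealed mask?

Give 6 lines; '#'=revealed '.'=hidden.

Answer: ......
..#...
......
......
...###
#..###

Derivation:
Click 1 (5,4) count=0: revealed 6 new [(4,3) (4,4) (4,5) (5,3) (5,4) (5,5)] -> total=6
Click 2 (5,0) count=1: revealed 1 new [(5,0)] -> total=7
Click 3 (1,2) count=3: revealed 1 new [(1,2)] -> total=8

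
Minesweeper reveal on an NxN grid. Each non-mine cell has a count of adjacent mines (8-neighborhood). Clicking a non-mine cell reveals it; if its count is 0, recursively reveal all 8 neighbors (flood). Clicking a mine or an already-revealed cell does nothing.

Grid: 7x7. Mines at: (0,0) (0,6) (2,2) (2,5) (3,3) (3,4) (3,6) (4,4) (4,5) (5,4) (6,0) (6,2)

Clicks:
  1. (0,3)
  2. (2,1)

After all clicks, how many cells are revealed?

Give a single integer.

Click 1 (0,3) count=0: revealed 10 new [(0,1) (0,2) (0,3) (0,4) (0,5) (1,1) (1,2) (1,3) (1,4) (1,5)] -> total=10
Click 2 (2,1) count=1: revealed 1 new [(2,1)] -> total=11

Answer: 11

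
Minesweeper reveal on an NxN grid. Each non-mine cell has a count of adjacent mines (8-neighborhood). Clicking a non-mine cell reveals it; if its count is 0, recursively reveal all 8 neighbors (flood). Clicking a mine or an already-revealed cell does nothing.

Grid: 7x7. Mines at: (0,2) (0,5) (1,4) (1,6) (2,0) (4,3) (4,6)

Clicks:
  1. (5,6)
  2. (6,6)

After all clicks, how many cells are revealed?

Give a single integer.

Answer: 20

Derivation:
Click 1 (5,6) count=1: revealed 1 new [(5,6)] -> total=1
Click 2 (6,6) count=0: revealed 19 new [(3,0) (3,1) (3,2) (4,0) (4,1) (4,2) (5,0) (5,1) (5,2) (5,3) (5,4) (5,5) (6,0) (6,1) (6,2) (6,3) (6,4) (6,5) (6,6)] -> total=20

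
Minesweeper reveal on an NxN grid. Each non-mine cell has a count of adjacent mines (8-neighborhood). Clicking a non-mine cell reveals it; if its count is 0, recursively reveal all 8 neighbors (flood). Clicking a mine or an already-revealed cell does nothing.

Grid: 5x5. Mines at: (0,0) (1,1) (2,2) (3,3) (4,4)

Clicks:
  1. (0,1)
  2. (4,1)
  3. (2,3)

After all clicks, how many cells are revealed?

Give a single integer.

Click 1 (0,1) count=2: revealed 1 new [(0,1)] -> total=1
Click 2 (4,1) count=0: revealed 8 new [(2,0) (2,1) (3,0) (3,1) (3,2) (4,0) (4,1) (4,2)] -> total=9
Click 3 (2,3) count=2: revealed 1 new [(2,3)] -> total=10

Answer: 10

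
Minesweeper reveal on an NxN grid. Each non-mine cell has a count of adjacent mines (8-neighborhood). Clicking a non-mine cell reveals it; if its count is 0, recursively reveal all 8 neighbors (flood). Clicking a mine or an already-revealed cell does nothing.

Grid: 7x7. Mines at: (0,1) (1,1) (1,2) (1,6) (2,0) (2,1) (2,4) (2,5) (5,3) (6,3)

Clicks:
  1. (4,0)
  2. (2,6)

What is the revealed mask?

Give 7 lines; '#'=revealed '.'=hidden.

Answer: .......
.......
......#
###....
###....
###....
###....

Derivation:
Click 1 (4,0) count=0: revealed 12 new [(3,0) (3,1) (3,2) (4,0) (4,1) (4,2) (5,0) (5,1) (5,2) (6,0) (6,1) (6,2)] -> total=12
Click 2 (2,6) count=2: revealed 1 new [(2,6)] -> total=13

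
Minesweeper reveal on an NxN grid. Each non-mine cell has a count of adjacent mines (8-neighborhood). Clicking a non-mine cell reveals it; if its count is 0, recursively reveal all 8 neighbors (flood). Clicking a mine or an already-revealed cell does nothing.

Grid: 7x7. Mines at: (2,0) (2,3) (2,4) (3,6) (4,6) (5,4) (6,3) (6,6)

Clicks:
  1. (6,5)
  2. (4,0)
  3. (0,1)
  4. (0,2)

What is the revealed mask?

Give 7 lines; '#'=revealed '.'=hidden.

Answer: #######
#######
.....##
####...
####...
####...
###..#.

Derivation:
Click 1 (6,5) count=2: revealed 1 new [(6,5)] -> total=1
Click 2 (4,0) count=0: revealed 15 new [(3,0) (3,1) (3,2) (3,3) (4,0) (4,1) (4,2) (4,3) (5,0) (5,1) (5,2) (5,3) (6,0) (6,1) (6,2)] -> total=16
Click 3 (0,1) count=0: revealed 16 new [(0,0) (0,1) (0,2) (0,3) (0,4) (0,5) (0,6) (1,0) (1,1) (1,2) (1,3) (1,4) (1,5) (1,6) (2,5) (2,6)] -> total=32
Click 4 (0,2) count=0: revealed 0 new [(none)] -> total=32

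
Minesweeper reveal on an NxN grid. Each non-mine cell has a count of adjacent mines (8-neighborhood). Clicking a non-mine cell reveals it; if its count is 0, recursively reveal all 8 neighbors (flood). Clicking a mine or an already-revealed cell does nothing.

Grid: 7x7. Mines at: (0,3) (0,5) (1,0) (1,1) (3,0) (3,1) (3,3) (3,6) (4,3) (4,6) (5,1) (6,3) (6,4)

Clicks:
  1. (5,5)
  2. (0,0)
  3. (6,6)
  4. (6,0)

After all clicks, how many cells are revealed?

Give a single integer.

Answer: 6

Derivation:
Click 1 (5,5) count=2: revealed 1 new [(5,5)] -> total=1
Click 2 (0,0) count=2: revealed 1 new [(0,0)] -> total=2
Click 3 (6,6) count=0: revealed 3 new [(5,6) (6,5) (6,6)] -> total=5
Click 4 (6,0) count=1: revealed 1 new [(6,0)] -> total=6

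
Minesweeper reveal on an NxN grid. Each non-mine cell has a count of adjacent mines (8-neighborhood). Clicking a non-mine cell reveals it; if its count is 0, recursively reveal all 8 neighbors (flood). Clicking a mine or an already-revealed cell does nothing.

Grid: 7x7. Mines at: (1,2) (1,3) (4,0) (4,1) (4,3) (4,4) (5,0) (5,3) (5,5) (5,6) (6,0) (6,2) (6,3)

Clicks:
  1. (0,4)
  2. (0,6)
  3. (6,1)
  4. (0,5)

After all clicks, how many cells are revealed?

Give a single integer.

Answer: 15

Derivation:
Click 1 (0,4) count=1: revealed 1 new [(0,4)] -> total=1
Click 2 (0,6) count=0: revealed 13 new [(0,5) (0,6) (1,4) (1,5) (1,6) (2,4) (2,5) (2,6) (3,4) (3,5) (3,6) (4,5) (4,6)] -> total=14
Click 3 (6,1) count=3: revealed 1 new [(6,1)] -> total=15
Click 4 (0,5) count=0: revealed 0 new [(none)] -> total=15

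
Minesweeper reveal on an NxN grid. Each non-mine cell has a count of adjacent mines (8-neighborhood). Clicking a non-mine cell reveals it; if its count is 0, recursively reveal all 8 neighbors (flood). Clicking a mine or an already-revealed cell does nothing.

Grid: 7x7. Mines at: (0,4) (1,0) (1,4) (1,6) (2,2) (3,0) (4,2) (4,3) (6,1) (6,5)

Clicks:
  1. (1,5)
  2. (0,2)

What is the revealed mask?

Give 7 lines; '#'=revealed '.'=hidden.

Answer: .###...
.###.#.
.......
.......
.......
.......
.......

Derivation:
Click 1 (1,5) count=3: revealed 1 new [(1,5)] -> total=1
Click 2 (0,2) count=0: revealed 6 new [(0,1) (0,2) (0,3) (1,1) (1,2) (1,3)] -> total=7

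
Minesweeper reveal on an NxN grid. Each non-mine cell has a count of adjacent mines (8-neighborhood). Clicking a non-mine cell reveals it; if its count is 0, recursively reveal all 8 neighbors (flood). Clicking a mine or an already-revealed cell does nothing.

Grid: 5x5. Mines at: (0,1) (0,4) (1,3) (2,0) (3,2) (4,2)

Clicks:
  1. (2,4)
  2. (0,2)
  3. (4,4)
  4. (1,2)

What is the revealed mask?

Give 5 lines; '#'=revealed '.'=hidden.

Click 1 (2,4) count=1: revealed 1 new [(2,4)] -> total=1
Click 2 (0,2) count=2: revealed 1 new [(0,2)] -> total=2
Click 3 (4,4) count=0: revealed 5 new [(2,3) (3,3) (3,4) (4,3) (4,4)] -> total=7
Click 4 (1,2) count=2: revealed 1 new [(1,2)] -> total=8

Answer: ..#..
..#..
...##
...##
...##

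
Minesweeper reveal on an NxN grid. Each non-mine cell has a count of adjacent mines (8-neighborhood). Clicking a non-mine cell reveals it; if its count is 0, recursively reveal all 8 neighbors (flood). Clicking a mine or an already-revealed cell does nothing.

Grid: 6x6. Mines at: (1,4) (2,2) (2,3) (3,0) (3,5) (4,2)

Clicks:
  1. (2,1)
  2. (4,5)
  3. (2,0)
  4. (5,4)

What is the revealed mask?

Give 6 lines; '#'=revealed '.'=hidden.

Click 1 (2,1) count=2: revealed 1 new [(2,1)] -> total=1
Click 2 (4,5) count=1: revealed 1 new [(4,5)] -> total=2
Click 3 (2,0) count=1: revealed 1 new [(2,0)] -> total=3
Click 4 (5,4) count=0: revealed 5 new [(4,3) (4,4) (5,3) (5,4) (5,5)] -> total=8

Answer: ......
......
##....
......
...###
...###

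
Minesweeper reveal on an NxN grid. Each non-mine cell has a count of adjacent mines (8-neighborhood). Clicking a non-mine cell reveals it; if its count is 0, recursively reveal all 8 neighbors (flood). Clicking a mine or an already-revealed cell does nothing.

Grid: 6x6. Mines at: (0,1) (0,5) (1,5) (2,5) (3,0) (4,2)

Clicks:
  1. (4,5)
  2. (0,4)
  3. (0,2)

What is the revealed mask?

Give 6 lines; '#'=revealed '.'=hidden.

Answer: ..#.#.
......
......
...###
...###
...###

Derivation:
Click 1 (4,5) count=0: revealed 9 new [(3,3) (3,4) (3,5) (4,3) (4,4) (4,5) (5,3) (5,4) (5,5)] -> total=9
Click 2 (0,4) count=2: revealed 1 new [(0,4)] -> total=10
Click 3 (0,2) count=1: revealed 1 new [(0,2)] -> total=11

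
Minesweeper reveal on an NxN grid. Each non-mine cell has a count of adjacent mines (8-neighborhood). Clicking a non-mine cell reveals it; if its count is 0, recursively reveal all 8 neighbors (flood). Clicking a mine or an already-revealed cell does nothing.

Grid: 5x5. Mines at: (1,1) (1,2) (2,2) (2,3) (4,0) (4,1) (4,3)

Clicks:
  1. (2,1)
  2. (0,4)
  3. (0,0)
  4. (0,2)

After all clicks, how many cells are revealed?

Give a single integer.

Answer: 7

Derivation:
Click 1 (2,1) count=3: revealed 1 new [(2,1)] -> total=1
Click 2 (0,4) count=0: revealed 4 new [(0,3) (0,4) (1,3) (1,4)] -> total=5
Click 3 (0,0) count=1: revealed 1 new [(0,0)] -> total=6
Click 4 (0,2) count=2: revealed 1 new [(0,2)] -> total=7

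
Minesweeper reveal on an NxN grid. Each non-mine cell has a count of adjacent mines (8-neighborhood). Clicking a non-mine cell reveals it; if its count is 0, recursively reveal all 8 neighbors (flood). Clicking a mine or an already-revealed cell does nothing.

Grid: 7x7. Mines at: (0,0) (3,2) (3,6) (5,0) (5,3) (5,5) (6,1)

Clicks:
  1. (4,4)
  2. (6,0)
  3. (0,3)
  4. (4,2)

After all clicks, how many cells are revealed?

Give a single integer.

Click 1 (4,4) count=2: revealed 1 new [(4,4)] -> total=1
Click 2 (6,0) count=2: revealed 1 new [(6,0)] -> total=2
Click 3 (0,3) count=0: revealed 23 new [(0,1) (0,2) (0,3) (0,4) (0,5) (0,6) (1,1) (1,2) (1,3) (1,4) (1,5) (1,6) (2,1) (2,2) (2,3) (2,4) (2,5) (2,6) (3,3) (3,4) (3,5) (4,3) (4,5)] -> total=25
Click 4 (4,2) count=2: revealed 1 new [(4,2)] -> total=26

Answer: 26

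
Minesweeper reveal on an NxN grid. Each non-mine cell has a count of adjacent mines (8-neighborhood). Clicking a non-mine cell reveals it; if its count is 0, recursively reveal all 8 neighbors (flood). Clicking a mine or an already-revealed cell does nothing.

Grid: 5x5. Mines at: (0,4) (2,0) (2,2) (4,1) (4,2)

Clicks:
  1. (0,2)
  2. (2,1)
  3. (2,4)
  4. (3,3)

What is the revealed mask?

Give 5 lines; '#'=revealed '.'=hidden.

Click 1 (0,2) count=0: revealed 8 new [(0,0) (0,1) (0,2) (0,3) (1,0) (1,1) (1,2) (1,3)] -> total=8
Click 2 (2,1) count=2: revealed 1 new [(2,1)] -> total=9
Click 3 (2,4) count=0: revealed 7 new [(1,4) (2,3) (2,4) (3,3) (3,4) (4,3) (4,4)] -> total=16
Click 4 (3,3) count=2: revealed 0 new [(none)] -> total=16

Answer: ####.
#####
.#.##
...##
...##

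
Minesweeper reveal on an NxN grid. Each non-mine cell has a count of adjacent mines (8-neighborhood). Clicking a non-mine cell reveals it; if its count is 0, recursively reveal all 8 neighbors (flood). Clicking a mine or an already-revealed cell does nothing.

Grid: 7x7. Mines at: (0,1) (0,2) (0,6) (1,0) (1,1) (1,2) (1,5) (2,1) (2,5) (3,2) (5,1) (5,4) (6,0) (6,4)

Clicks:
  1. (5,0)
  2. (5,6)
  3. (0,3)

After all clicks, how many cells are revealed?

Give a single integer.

Click 1 (5,0) count=2: revealed 1 new [(5,0)] -> total=1
Click 2 (5,6) count=0: revealed 8 new [(3,5) (3,6) (4,5) (4,6) (5,5) (5,6) (6,5) (6,6)] -> total=9
Click 3 (0,3) count=2: revealed 1 new [(0,3)] -> total=10

Answer: 10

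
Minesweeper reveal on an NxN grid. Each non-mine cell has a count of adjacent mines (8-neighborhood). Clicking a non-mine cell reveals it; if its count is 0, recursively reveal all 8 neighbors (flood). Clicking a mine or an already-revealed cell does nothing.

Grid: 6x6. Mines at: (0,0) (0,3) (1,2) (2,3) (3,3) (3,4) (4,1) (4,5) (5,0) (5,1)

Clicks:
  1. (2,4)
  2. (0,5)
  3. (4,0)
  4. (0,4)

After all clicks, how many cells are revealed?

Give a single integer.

Answer: 7

Derivation:
Click 1 (2,4) count=3: revealed 1 new [(2,4)] -> total=1
Click 2 (0,5) count=0: revealed 5 new [(0,4) (0,5) (1,4) (1,5) (2,5)] -> total=6
Click 3 (4,0) count=3: revealed 1 new [(4,0)] -> total=7
Click 4 (0,4) count=1: revealed 0 new [(none)] -> total=7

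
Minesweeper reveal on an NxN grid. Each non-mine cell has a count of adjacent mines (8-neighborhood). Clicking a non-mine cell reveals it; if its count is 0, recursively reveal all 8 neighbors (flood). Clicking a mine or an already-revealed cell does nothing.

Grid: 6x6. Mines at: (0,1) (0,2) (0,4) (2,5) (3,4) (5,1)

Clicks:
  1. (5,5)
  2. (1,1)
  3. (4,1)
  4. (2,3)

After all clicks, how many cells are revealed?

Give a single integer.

Answer: 11

Derivation:
Click 1 (5,5) count=0: revealed 8 new [(4,2) (4,3) (4,4) (4,5) (5,2) (5,3) (5,4) (5,5)] -> total=8
Click 2 (1,1) count=2: revealed 1 new [(1,1)] -> total=9
Click 3 (4,1) count=1: revealed 1 new [(4,1)] -> total=10
Click 4 (2,3) count=1: revealed 1 new [(2,3)] -> total=11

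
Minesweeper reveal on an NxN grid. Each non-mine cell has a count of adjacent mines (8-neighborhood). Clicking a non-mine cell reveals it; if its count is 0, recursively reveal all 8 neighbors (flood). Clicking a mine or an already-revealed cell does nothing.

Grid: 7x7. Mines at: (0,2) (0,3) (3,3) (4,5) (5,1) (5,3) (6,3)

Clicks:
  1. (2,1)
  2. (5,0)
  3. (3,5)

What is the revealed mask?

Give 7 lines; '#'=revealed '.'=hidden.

Click 1 (2,1) count=0: revealed 14 new [(0,0) (0,1) (1,0) (1,1) (1,2) (2,0) (2,1) (2,2) (3,0) (3,1) (3,2) (4,0) (4,1) (4,2)] -> total=14
Click 2 (5,0) count=1: revealed 1 new [(5,0)] -> total=15
Click 3 (3,5) count=1: revealed 1 new [(3,5)] -> total=16

Answer: ##.....
###....
###....
###..#.
###....
#......
.......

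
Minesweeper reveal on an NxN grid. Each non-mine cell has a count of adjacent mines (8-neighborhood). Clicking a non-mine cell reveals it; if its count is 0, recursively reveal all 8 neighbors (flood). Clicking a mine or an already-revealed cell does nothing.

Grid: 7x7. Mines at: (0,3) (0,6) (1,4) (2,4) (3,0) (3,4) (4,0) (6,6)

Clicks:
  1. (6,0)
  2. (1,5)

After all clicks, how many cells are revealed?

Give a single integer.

Click 1 (6,0) count=0: revealed 31 new [(0,0) (0,1) (0,2) (1,0) (1,1) (1,2) (1,3) (2,0) (2,1) (2,2) (2,3) (3,1) (3,2) (3,3) (4,1) (4,2) (4,3) (4,4) (4,5) (5,0) (5,1) (5,2) (5,3) (5,4) (5,5) (6,0) (6,1) (6,2) (6,3) (6,4) (6,5)] -> total=31
Click 2 (1,5) count=3: revealed 1 new [(1,5)] -> total=32

Answer: 32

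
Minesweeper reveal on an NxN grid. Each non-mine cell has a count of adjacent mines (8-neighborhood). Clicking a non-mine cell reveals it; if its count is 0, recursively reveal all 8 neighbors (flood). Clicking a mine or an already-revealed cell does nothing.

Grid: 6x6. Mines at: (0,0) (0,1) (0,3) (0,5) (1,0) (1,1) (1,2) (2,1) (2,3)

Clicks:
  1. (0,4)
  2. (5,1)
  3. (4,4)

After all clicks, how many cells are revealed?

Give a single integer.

Click 1 (0,4) count=2: revealed 1 new [(0,4)] -> total=1
Click 2 (5,1) count=0: revealed 22 new [(1,4) (1,5) (2,4) (2,5) (3,0) (3,1) (3,2) (3,3) (3,4) (3,5) (4,0) (4,1) (4,2) (4,3) (4,4) (4,5) (5,0) (5,1) (5,2) (5,3) (5,4) (5,5)] -> total=23
Click 3 (4,4) count=0: revealed 0 new [(none)] -> total=23

Answer: 23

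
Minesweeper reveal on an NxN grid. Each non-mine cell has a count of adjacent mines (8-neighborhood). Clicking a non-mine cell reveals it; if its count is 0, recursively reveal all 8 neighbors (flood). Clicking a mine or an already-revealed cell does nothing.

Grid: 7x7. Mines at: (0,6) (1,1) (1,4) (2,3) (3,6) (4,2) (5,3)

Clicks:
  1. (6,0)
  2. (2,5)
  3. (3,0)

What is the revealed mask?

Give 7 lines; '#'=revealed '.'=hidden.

Click 1 (6,0) count=0: revealed 12 new [(2,0) (2,1) (3,0) (3,1) (4,0) (4,1) (5,0) (5,1) (5,2) (6,0) (6,1) (6,2)] -> total=12
Click 2 (2,5) count=2: revealed 1 new [(2,5)] -> total=13
Click 3 (3,0) count=0: revealed 0 new [(none)] -> total=13

Answer: .......
.......
##...#.
##.....
##.....
###....
###....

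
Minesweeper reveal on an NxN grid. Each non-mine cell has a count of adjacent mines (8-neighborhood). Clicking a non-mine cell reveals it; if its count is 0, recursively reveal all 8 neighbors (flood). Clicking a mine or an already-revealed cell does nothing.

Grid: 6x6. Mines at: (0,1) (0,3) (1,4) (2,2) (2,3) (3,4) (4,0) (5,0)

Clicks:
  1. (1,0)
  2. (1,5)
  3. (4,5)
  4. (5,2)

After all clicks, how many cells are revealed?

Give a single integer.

Click 1 (1,0) count=1: revealed 1 new [(1,0)] -> total=1
Click 2 (1,5) count=1: revealed 1 new [(1,5)] -> total=2
Click 3 (4,5) count=1: revealed 1 new [(4,5)] -> total=3
Click 4 (5,2) count=0: revealed 12 new [(3,1) (3,2) (3,3) (4,1) (4,2) (4,3) (4,4) (5,1) (5,2) (5,3) (5,4) (5,5)] -> total=15

Answer: 15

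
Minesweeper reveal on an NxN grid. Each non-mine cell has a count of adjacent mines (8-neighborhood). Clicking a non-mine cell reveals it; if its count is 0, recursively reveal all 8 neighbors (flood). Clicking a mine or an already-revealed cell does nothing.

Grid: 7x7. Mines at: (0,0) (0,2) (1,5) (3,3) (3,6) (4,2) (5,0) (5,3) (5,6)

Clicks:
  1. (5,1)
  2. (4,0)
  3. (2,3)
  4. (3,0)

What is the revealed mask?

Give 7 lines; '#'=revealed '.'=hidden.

Answer: .......
###....
####...
###....
##.....
.#.....
.......

Derivation:
Click 1 (5,1) count=2: revealed 1 new [(5,1)] -> total=1
Click 2 (4,0) count=1: revealed 1 new [(4,0)] -> total=2
Click 3 (2,3) count=1: revealed 1 new [(2,3)] -> total=3
Click 4 (3,0) count=0: revealed 10 new [(1,0) (1,1) (1,2) (2,0) (2,1) (2,2) (3,0) (3,1) (3,2) (4,1)] -> total=13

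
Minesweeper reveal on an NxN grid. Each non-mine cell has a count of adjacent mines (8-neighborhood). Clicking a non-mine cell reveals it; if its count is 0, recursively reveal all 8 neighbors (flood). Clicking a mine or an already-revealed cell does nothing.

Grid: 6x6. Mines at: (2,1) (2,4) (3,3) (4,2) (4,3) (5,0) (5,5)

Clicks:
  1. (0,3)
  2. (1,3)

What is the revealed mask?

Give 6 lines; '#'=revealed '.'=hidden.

Answer: ######
######
......
......
......
......

Derivation:
Click 1 (0,3) count=0: revealed 12 new [(0,0) (0,1) (0,2) (0,3) (0,4) (0,5) (1,0) (1,1) (1,2) (1,3) (1,4) (1,5)] -> total=12
Click 2 (1,3) count=1: revealed 0 new [(none)] -> total=12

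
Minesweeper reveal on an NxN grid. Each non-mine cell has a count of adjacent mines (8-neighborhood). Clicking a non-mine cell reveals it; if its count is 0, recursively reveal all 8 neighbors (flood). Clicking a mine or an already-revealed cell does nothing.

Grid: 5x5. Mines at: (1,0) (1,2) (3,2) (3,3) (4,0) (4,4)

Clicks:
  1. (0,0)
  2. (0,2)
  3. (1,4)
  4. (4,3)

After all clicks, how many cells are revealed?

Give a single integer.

Click 1 (0,0) count=1: revealed 1 new [(0,0)] -> total=1
Click 2 (0,2) count=1: revealed 1 new [(0,2)] -> total=2
Click 3 (1,4) count=0: revealed 6 new [(0,3) (0,4) (1,3) (1,4) (2,3) (2,4)] -> total=8
Click 4 (4,3) count=3: revealed 1 new [(4,3)] -> total=9

Answer: 9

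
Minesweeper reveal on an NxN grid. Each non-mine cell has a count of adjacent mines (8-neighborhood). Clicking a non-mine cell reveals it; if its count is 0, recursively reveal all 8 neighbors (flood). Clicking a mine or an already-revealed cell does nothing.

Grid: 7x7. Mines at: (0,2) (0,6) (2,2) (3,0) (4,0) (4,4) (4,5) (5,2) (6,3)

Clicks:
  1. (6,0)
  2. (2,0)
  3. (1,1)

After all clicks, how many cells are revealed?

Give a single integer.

Answer: 6

Derivation:
Click 1 (6,0) count=0: revealed 4 new [(5,0) (5,1) (6,0) (6,1)] -> total=4
Click 2 (2,0) count=1: revealed 1 new [(2,0)] -> total=5
Click 3 (1,1) count=2: revealed 1 new [(1,1)] -> total=6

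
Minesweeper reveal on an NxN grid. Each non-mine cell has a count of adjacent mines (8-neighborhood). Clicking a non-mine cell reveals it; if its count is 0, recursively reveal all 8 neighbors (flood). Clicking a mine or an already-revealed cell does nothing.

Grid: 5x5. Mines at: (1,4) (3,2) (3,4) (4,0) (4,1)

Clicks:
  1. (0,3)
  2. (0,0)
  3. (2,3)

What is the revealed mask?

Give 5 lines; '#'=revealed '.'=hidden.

Answer: ####.
####.
####.
##...
.....

Derivation:
Click 1 (0,3) count=1: revealed 1 new [(0,3)] -> total=1
Click 2 (0,0) count=0: revealed 13 new [(0,0) (0,1) (0,2) (1,0) (1,1) (1,2) (1,3) (2,0) (2,1) (2,2) (2,3) (3,0) (3,1)] -> total=14
Click 3 (2,3) count=3: revealed 0 new [(none)] -> total=14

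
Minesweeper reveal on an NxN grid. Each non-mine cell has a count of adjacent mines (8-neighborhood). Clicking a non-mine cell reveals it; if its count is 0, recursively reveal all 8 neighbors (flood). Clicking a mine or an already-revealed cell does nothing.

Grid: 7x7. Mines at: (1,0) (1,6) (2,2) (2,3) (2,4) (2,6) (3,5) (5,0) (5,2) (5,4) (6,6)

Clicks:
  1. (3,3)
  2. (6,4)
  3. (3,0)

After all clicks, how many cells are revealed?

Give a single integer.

Answer: 8

Derivation:
Click 1 (3,3) count=3: revealed 1 new [(3,3)] -> total=1
Click 2 (6,4) count=1: revealed 1 new [(6,4)] -> total=2
Click 3 (3,0) count=0: revealed 6 new [(2,0) (2,1) (3,0) (3,1) (4,0) (4,1)] -> total=8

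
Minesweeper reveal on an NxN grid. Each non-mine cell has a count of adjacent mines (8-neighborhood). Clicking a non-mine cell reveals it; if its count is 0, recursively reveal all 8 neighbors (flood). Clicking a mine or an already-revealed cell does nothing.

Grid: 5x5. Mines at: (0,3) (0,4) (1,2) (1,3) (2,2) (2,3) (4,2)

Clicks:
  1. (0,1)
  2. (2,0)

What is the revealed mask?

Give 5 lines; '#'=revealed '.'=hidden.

Click 1 (0,1) count=1: revealed 1 new [(0,1)] -> total=1
Click 2 (2,0) count=0: revealed 9 new [(0,0) (1,0) (1,1) (2,0) (2,1) (3,0) (3,1) (4,0) (4,1)] -> total=10

Answer: ##...
##...
##...
##...
##...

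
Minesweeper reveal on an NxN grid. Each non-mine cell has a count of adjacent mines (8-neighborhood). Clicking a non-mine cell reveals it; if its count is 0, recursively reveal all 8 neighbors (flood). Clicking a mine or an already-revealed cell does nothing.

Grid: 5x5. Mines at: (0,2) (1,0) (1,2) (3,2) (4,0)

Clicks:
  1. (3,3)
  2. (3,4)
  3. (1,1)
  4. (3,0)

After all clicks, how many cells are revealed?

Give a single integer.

Answer: 12

Derivation:
Click 1 (3,3) count=1: revealed 1 new [(3,3)] -> total=1
Click 2 (3,4) count=0: revealed 9 new [(0,3) (0,4) (1,3) (1,4) (2,3) (2,4) (3,4) (4,3) (4,4)] -> total=10
Click 3 (1,1) count=3: revealed 1 new [(1,1)] -> total=11
Click 4 (3,0) count=1: revealed 1 new [(3,0)] -> total=12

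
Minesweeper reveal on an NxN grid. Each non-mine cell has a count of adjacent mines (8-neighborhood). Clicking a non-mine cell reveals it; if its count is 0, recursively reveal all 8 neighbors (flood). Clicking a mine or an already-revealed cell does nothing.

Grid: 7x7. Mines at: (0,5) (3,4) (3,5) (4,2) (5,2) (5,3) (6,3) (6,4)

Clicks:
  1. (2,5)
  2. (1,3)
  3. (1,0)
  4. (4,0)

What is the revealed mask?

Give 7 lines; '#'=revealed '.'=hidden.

Answer: #####..
#####..
######.
####...
##.....
##.....
##.....

Derivation:
Click 1 (2,5) count=2: revealed 1 new [(2,5)] -> total=1
Click 2 (1,3) count=0: revealed 25 new [(0,0) (0,1) (0,2) (0,3) (0,4) (1,0) (1,1) (1,2) (1,3) (1,4) (2,0) (2,1) (2,2) (2,3) (2,4) (3,0) (3,1) (3,2) (3,3) (4,0) (4,1) (5,0) (5,1) (6,0) (6,1)] -> total=26
Click 3 (1,0) count=0: revealed 0 new [(none)] -> total=26
Click 4 (4,0) count=0: revealed 0 new [(none)] -> total=26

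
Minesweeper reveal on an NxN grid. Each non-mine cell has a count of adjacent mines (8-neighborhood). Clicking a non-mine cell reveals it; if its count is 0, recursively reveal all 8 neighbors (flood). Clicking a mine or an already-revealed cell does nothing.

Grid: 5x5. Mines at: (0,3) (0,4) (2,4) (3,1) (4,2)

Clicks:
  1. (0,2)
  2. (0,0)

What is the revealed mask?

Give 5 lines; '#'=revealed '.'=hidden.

Click 1 (0,2) count=1: revealed 1 new [(0,2)] -> total=1
Click 2 (0,0) count=0: revealed 8 new [(0,0) (0,1) (1,0) (1,1) (1,2) (2,0) (2,1) (2,2)] -> total=9

Answer: ###..
###..
###..
.....
.....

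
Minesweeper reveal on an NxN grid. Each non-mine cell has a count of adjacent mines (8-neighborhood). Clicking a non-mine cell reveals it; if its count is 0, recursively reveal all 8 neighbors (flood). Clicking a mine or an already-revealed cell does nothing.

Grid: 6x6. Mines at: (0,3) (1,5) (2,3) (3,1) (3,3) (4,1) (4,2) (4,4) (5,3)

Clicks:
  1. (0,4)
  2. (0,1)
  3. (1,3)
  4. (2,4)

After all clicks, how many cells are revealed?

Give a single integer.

Answer: 12

Derivation:
Click 1 (0,4) count=2: revealed 1 new [(0,4)] -> total=1
Click 2 (0,1) count=0: revealed 9 new [(0,0) (0,1) (0,2) (1,0) (1,1) (1,2) (2,0) (2,1) (2,2)] -> total=10
Click 3 (1,3) count=2: revealed 1 new [(1,3)] -> total=11
Click 4 (2,4) count=3: revealed 1 new [(2,4)] -> total=12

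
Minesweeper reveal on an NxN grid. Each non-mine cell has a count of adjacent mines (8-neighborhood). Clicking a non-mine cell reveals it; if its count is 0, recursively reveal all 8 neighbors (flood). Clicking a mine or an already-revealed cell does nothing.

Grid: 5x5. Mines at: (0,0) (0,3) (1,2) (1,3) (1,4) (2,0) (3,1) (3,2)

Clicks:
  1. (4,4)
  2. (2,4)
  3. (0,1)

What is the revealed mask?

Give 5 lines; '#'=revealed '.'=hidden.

Answer: .#...
.....
...##
...##
...##

Derivation:
Click 1 (4,4) count=0: revealed 6 new [(2,3) (2,4) (3,3) (3,4) (4,3) (4,4)] -> total=6
Click 2 (2,4) count=2: revealed 0 new [(none)] -> total=6
Click 3 (0,1) count=2: revealed 1 new [(0,1)] -> total=7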